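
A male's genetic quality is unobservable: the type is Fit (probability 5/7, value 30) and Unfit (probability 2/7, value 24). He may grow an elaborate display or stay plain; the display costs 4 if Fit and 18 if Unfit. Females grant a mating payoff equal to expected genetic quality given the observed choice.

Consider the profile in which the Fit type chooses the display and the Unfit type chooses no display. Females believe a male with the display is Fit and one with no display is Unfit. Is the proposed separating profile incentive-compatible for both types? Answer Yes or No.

Under these beliefs, the display earns mating payoff 30 and no display earns mating payoff 24.
Fit: the display nets 30 − 4 = 26; no display nets 24. Fit prefers the display.
Unfit: the display nets 30 − 18 = 12; no display nets 24. Unfit prefers no display.
Neither type deviates, so the separating profile is an equilibrium.

Yes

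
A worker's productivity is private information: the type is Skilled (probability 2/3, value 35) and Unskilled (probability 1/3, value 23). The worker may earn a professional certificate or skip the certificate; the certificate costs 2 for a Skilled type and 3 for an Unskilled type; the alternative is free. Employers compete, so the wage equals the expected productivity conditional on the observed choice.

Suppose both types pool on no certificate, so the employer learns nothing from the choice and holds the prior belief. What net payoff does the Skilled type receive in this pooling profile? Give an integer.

31

Pooled wage = 2/3·35 + 1/3·23 = 31.
Skilled pays no cost for no certificate, so net payoff = 31.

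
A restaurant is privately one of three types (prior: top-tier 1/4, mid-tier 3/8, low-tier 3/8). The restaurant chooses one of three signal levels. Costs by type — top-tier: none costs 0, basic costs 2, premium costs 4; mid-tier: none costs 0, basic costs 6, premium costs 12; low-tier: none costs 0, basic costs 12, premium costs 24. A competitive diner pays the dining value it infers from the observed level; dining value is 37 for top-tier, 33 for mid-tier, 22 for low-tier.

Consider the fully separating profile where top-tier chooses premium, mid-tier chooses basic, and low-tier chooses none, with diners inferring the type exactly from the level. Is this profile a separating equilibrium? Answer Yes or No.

Separating price premiums: premium → 37, basic → 33, none → 22.
top-tier (assigned premium): none: 22 − 0 = 22; basic: 33 − 2 = 31; premium: 37 − 4 = 33. top-tier stays.
mid-tier (assigned basic): none: 22 − 0 = 22; basic: 33 − 6 = 27; premium: 37 − 12 = 25. mid-tier stays.
low-tier (assigned none): none: 22 − 0 = 22; basic: 33 − 12 = 21; premium: 37 − 24 = 13. low-tier stays.
Every type prefers its assigned level; separation holds.

Yes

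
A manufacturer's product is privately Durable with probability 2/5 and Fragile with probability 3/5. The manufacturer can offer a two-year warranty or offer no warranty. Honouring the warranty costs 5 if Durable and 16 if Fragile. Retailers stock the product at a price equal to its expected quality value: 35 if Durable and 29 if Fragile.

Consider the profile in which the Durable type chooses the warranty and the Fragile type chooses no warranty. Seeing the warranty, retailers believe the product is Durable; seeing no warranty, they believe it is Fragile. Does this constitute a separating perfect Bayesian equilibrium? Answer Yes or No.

Yes

Under these beliefs, the warranty earns price 35 and no warranty earns price 29.
Durable: the warranty nets 35 − 5 = 30; no warranty nets 29. Durable prefers the warranty.
Fragile: the warranty nets 35 − 16 = 19; no warranty nets 29. Fragile prefers no warranty.
Neither type deviates, so the separating profile is an equilibrium.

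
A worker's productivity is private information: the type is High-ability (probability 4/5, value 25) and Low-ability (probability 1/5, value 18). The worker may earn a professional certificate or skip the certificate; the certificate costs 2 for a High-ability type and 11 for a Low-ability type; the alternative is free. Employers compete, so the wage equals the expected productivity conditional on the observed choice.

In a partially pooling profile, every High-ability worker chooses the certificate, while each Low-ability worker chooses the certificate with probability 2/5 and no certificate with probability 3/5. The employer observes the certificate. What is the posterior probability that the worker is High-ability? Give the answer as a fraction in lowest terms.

10/11

P(the certificate) = (4/5)·1 + (1/5)·(2/5) = 22/25.
By Bayes' rule, P(High-ability | the certificate) = (4/5) / (22/25) = 10/11.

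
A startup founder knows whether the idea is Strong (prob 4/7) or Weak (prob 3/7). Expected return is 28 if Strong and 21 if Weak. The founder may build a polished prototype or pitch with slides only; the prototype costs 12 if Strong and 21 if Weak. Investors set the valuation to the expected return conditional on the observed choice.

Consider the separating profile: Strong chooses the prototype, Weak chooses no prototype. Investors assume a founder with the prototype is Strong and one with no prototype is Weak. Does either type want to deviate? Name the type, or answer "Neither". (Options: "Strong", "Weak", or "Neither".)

The prototype pays 28; no prototype pays 21.
Strong: assigned the prototype, nets 28 − 12 = 16; deviating to no prototype nets 21.
Weak: assigned no prototype, nets 21; deviating to the prototype nets 28 − 21 = 7.
The Strong type gains 5 by deviating.

Strong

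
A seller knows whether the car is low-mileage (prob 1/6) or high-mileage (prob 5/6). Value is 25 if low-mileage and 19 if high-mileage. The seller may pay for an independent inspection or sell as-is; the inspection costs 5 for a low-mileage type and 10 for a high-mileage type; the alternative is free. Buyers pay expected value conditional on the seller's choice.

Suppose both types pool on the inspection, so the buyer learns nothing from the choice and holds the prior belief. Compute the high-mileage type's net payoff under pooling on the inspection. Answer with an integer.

10

Pooled price = 1/6·25 + 5/6·19 = 20.
high-mileage pays cost 10 for the inspection, so net payoff = 20 − 10 = 10.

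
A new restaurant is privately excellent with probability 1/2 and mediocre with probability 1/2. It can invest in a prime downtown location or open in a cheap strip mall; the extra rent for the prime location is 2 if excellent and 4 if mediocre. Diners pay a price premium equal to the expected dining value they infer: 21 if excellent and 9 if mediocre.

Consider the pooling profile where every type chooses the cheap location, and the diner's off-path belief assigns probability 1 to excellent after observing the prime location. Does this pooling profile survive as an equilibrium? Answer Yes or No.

No

On path, the diner holds the prior and pays 1/2·21 + 1/2·9 = 15. Off path (the prime location), believing excellent, it pays 21.
excellent: the cheap location nets 15; the prime location nets 21 − 2 = 19. excellent would deviate.
mediocre: the cheap location nets 15; the prime location nets 21 − 4 = 17. mediocre would deviate.
A type deviates, so pooling fails.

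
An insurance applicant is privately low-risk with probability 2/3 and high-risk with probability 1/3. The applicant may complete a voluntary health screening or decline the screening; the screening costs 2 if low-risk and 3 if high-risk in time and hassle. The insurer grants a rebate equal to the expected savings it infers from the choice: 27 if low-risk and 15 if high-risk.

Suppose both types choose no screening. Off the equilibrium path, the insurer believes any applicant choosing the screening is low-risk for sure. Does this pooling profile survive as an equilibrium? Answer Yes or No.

On path, the insurer holds the prior and pays 2/3·27 + 1/3·15 = 23. Off path (the screening), believing low-risk, it pays 27.
low-risk: no screening nets 23; the screening nets 27 − 2 = 25. low-risk would deviate.
high-risk: no screening nets 23; the screening nets 27 − 3 = 24. high-risk would deviate.
A type deviates, so pooling fails.

No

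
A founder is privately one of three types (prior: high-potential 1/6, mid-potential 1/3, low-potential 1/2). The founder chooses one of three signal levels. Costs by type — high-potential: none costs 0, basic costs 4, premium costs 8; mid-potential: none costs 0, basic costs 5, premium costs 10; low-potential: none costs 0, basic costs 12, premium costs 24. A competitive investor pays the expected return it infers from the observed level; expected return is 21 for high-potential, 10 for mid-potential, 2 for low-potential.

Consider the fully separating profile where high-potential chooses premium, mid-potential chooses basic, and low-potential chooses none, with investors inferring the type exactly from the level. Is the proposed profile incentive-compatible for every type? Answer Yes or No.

No

Separating valuations: premium → 21, basic → 10, none → 2.
high-potential (assigned premium): none: 2 − 0 = 2; basic: 10 − 4 = 6; premium: 21 − 8 = 13. high-potential stays.
mid-potential (assigned basic): none: 2 − 0 = 2; basic: 10 − 5 = 5; premium: 21 − 10 = 11. mid-potential prefers premium.
low-potential (assigned none): none: 2 − 0 = 2; basic: 10 − 12 = -2; premium: 21 − 24 = -3. low-potential stays.
At least one type deviates; the separating profile fails.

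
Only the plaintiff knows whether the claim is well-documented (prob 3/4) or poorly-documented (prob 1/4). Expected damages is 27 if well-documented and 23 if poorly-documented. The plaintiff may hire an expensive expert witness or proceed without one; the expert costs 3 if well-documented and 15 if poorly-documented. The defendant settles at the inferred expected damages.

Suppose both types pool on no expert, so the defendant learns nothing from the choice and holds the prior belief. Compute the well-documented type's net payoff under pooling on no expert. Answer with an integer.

Pooled settlement = 3/4·27 + 1/4·23 = 26.
well-documented pays no cost for no expert, so net payoff = 26.

26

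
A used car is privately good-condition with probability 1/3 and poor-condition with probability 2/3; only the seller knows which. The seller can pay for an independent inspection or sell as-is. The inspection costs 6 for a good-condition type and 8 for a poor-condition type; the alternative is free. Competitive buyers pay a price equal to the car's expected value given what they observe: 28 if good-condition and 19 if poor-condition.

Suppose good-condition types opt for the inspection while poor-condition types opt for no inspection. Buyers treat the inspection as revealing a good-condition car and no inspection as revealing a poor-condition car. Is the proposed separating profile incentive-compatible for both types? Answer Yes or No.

No

Under these beliefs, the inspection earns price 28 and no inspection earns price 19.
good-condition: the inspection nets 28 − 6 = 22; no inspection nets 19. good-condition prefers the inspection.
poor-condition: the inspection nets 28 − 8 = 20; no inspection nets 19. poor-condition would deviate to the inspection.
poor-condition has a profitable deviation, so the profile is not an equilibrium.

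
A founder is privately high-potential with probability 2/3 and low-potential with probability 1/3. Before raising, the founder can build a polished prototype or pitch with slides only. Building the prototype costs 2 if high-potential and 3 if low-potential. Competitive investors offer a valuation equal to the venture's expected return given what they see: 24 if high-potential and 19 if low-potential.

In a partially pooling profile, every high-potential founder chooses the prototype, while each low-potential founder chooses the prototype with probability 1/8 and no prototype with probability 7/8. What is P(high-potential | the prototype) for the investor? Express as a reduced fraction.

16/17

P(the prototype) = (2/3)·1 + (1/3)·(1/8) = 17/24.
By Bayes' rule, P(high-potential | the prototype) = (2/3) / (17/24) = 16/17.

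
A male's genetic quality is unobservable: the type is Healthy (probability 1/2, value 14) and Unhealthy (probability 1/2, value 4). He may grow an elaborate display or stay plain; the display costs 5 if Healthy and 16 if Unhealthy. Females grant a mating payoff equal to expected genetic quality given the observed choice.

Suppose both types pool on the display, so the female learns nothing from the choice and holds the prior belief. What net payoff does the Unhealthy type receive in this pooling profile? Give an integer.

Pooled mating payoff = 1/2·14 + 1/2·4 = 9.
Unhealthy pays cost 16 for the display, so net payoff = 9 − 16 = -7.

-7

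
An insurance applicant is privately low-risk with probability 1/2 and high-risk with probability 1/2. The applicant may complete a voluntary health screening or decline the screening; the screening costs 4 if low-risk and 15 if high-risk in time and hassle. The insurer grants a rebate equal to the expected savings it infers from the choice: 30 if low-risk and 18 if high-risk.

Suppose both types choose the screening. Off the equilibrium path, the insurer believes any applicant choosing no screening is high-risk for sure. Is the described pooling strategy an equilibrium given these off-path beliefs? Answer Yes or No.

No

On path, the insurer holds the prior and pays 1/2·30 + 1/2·18 = 24. Off path (no screening), believing high-risk, it pays 18.
low-risk: the screening nets 24 − 4 = 20; no screening nets 18. low-risk stays.
high-risk: the screening nets 24 − 15 = 9; no screening nets 18. high-risk would deviate.
A type deviates, so pooling fails.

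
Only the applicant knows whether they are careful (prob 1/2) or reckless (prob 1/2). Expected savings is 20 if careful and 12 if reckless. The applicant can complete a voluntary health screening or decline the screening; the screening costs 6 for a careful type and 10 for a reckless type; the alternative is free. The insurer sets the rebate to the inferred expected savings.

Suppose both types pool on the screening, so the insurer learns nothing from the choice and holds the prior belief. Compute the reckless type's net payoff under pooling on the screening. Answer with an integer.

Pooled rebate = 1/2·20 + 1/2·12 = 16.
reckless pays cost 10 for the screening, so net payoff = 16 − 10 = 6.

6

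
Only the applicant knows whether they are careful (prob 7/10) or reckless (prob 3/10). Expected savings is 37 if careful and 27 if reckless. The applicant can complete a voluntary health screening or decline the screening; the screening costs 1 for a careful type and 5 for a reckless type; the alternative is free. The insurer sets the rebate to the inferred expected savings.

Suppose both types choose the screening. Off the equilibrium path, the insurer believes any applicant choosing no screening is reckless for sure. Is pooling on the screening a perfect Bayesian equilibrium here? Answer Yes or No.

Yes

On path, the insurer holds the prior and pays 7/10·37 + 3/10·27 = 34. Off path (no screening), believing reckless, it pays 27.
careful: the screening nets 34 − 1 = 33; no screening nets 27. careful stays.
reckless: the screening nets 34 − 5 = 29; no screening nets 27. reckless stays.
No type deviates, so pooling is sustained.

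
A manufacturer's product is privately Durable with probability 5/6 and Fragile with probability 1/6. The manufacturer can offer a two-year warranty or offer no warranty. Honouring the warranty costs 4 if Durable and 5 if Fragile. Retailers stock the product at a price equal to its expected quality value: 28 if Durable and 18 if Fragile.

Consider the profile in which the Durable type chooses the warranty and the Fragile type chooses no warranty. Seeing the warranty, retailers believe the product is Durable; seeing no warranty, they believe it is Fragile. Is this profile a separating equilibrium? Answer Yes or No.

Under these beliefs, the warranty earns price 28 and no warranty earns price 18.
Durable: the warranty nets 28 − 4 = 24; no warranty nets 18. Durable prefers the warranty.
Fragile: the warranty nets 28 − 5 = 23; no warranty nets 18. Fragile would deviate to the warranty.
Fragile has a profitable deviation, so the profile is not an equilibrium.

No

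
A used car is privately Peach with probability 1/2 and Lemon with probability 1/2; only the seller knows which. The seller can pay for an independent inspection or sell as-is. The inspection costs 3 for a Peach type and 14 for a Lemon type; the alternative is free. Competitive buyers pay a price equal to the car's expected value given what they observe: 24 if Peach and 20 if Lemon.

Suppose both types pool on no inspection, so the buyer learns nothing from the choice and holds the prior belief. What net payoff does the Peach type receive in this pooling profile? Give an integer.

22

Pooled price = 1/2·24 + 1/2·20 = 22.
Peach pays no cost for no inspection, so net payoff = 22.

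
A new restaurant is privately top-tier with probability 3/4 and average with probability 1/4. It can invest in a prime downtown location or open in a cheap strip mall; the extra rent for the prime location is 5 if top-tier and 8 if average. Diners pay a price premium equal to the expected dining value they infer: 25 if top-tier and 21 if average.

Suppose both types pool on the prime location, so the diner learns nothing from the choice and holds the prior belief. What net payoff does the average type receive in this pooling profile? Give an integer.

16

Pooled price premium = 3/4·25 + 1/4·21 = 24.
average pays cost 8 for the prime location, so net payoff = 24 − 8 = 16.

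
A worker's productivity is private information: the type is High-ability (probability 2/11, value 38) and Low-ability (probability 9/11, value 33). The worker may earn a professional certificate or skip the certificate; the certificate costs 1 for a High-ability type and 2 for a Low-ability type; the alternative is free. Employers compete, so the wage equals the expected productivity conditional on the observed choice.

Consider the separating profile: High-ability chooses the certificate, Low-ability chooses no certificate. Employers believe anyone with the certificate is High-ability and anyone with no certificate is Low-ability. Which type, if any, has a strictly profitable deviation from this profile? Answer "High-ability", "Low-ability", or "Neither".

Low-ability

The certificate pays 38; no certificate pays 33.
High-ability: assigned the certificate, nets 38 − 1 = 37; deviating to no certificate nets 33.
Low-ability: assigned no certificate, nets 33; deviating to the certificate nets 38 − 2 = 36.
The Low-ability type gains 3 by deviating.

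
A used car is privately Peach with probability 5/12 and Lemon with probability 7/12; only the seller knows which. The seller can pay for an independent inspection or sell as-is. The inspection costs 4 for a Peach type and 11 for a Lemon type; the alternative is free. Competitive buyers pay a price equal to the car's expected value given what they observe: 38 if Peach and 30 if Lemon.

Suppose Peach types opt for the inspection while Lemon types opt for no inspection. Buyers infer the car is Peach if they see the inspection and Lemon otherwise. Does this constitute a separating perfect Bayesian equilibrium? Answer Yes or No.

Under these beliefs, the inspection earns price 38 and no inspection earns price 30.
Peach: the inspection nets 38 − 4 = 34; no inspection nets 30. Peach prefers the inspection.
Lemon: the inspection nets 38 − 11 = 27; no inspection nets 30. Lemon prefers no inspection.
Neither type deviates, so the separating profile is an equilibrium.

Yes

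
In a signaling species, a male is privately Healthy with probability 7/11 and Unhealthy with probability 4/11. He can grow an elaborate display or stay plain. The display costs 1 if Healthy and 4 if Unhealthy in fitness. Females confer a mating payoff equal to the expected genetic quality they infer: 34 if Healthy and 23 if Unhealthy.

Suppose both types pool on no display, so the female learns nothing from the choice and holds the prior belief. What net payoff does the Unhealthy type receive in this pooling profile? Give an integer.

Pooled mating payoff = 7/11·34 + 4/11·23 = 30.
Unhealthy pays no cost for no display, so net payoff = 30.

30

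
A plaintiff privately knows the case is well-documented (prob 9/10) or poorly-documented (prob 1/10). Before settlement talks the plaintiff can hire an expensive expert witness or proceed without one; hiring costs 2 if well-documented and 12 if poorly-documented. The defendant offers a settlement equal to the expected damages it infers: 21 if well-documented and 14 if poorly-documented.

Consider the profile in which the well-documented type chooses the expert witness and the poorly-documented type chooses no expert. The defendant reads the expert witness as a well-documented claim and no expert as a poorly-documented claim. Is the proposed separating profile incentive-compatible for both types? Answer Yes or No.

Under these beliefs, the expert witness earns settlement 21 and no expert earns settlement 14.
well-documented: the expert witness nets 21 − 2 = 19; no expert nets 14. well-documented prefers the expert witness.
poorly-documented: the expert witness nets 21 − 12 = 9; no expert nets 14. poorly-documented prefers no expert.
Neither type deviates, so the separating profile is an equilibrium.

Yes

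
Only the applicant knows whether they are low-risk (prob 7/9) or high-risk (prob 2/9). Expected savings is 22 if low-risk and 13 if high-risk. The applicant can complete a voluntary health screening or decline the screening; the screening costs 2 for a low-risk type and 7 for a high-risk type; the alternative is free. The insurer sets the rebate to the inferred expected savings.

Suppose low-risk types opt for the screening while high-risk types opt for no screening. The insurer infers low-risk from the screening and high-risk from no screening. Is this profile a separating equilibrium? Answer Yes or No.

Under these beliefs, the screening earns rebate 22 and no screening earns rebate 13.
low-risk: the screening nets 22 − 2 = 20; no screening nets 13. low-risk prefers the screening.
high-risk: the screening nets 22 − 7 = 15; no screening nets 13. high-risk would deviate to the screening.
high-risk has a profitable deviation, so the profile is not an equilibrium.

No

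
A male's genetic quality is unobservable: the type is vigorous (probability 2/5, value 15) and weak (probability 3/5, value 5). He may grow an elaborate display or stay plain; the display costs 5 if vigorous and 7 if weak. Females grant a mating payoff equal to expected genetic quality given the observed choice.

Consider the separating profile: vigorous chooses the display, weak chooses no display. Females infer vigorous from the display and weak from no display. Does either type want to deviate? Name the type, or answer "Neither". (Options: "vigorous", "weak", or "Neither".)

weak

The display pays 15; no display pays 5.
vigorous: assigned the display, nets 15 − 5 = 10; deviating to no display nets 5.
weak: assigned no display, nets 5; deviating to the display nets 15 − 7 = 8.
The weak type gains 3 by deviating.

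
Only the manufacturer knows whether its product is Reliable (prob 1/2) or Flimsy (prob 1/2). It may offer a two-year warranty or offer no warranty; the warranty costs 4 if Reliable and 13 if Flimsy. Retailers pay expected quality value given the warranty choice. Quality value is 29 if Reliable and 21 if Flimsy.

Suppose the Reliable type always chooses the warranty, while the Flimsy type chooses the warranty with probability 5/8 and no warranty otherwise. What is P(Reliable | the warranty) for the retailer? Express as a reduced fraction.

P(the warranty) = (1/2)·1 + (1/2)·(5/8) = 13/16.
By Bayes' rule, P(Reliable | the warranty) = (1/2) / (13/16) = 8/13.

8/13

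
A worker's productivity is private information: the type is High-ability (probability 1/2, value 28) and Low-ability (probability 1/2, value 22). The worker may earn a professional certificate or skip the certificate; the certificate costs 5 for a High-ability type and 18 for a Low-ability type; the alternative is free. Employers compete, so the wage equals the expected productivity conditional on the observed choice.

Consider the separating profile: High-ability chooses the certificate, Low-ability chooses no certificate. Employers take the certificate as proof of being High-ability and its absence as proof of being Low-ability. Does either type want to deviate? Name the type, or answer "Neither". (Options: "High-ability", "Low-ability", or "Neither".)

The certificate pays 28; no certificate pays 22.
High-ability: assigned the certificate, nets 28 − 5 = 23; deviating to no certificate nets 22.
Low-ability: assigned no certificate, nets 22; deviating to the certificate nets 28 − 18 = 10.
Both types strictly prefer their assigned action; no profitable deviation.

Neither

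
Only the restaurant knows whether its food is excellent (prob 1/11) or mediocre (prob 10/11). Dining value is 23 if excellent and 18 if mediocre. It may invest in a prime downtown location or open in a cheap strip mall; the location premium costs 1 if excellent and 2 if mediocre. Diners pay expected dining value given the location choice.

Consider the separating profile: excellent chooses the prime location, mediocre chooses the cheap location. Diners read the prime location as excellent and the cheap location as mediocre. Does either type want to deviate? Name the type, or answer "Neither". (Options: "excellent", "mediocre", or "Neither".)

The prime location pays 23; the cheap location pays 18.
excellent: assigned the prime location, nets 23 − 1 = 22; deviating to the cheap location nets 18.
mediocre: assigned the cheap location, nets 18; deviating to the prime location nets 23 − 2 = 21.
The mediocre type gains 3 by deviating.

mediocre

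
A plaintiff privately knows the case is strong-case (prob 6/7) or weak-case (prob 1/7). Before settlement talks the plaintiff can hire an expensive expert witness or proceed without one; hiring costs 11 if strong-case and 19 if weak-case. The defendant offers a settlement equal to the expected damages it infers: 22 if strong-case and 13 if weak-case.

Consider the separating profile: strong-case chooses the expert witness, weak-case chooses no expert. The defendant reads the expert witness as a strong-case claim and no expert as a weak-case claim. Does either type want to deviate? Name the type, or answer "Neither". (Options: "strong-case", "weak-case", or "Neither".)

strong-case

The expert witness pays 22; no expert pays 13.
strong-case: assigned the expert witness, nets 22 − 11 = 11; deviating to no expert nets 13.
weak-case: assigned no expert, nets 13; deviating to the expert witness nets 22 − 19 = 3.
The strong-case type gains 2 by deviating.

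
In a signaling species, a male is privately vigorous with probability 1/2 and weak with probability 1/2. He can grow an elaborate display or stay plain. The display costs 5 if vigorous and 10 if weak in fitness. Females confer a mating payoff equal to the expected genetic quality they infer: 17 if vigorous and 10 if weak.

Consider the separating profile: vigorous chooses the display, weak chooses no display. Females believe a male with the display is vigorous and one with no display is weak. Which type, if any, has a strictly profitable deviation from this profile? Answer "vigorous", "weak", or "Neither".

Neither

The display pays 17; no display pays 10.
vigorous: assigned the display, nets 17 − 5 = 12; deviating to no display nets 10.
weak: assigned no display, nets 10; deviating to the display nets 17 − 10 = 7.
Both types strictly prefer their assigned action; no profitable deviation.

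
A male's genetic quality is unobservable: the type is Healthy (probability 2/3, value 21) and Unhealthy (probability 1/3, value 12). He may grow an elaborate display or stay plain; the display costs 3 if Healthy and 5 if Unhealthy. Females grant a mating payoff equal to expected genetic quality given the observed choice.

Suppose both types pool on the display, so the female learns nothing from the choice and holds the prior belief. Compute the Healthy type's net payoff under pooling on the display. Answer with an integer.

15

Pooled mating payoff = 2/3·21 + 1/3·12 = 18.
Healthy pays cost 3 for the display, so net payoff = 18 − 3 = 15.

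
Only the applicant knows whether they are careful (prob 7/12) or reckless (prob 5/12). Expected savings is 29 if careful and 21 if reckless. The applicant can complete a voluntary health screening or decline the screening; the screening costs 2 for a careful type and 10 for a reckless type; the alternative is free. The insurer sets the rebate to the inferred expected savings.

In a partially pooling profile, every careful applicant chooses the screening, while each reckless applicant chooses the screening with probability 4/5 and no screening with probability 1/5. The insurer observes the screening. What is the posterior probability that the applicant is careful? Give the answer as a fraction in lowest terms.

P(the screening) = (7/12)·1 + (5/12)·(4/5) = 11/12.
By Bayes' rule, P(careful | the screening) = (7/12) / (11/12) = 7/11.

7/11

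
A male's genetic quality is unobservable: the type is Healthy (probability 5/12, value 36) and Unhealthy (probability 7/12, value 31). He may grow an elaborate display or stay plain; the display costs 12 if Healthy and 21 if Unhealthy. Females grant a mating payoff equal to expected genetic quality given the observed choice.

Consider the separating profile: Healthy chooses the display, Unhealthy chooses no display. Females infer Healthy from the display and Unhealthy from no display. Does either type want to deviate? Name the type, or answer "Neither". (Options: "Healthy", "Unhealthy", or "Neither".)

Healthy

The display pays 36; no display pays 31.
Healthy: assigned the display, nets 36 − 12 = 24; deviating to no display nets 31.
Unhealthy: assigned no display, nets 31; deviating to the display nets 36 − 21 = 15.
The Healthy type gains 7 by deviating.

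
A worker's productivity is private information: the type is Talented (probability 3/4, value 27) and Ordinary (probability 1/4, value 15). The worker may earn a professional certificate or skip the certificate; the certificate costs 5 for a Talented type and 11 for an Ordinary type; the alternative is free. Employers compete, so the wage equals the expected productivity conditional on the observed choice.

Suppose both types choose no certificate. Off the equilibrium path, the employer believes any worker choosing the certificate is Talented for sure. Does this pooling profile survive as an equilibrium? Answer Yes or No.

Yes

On path, the employer holds the prior and pays 3/4·27 + 1/4·15 = 24. Off path (the certificate), believing Talented, it pays 27.
Talented: no certificate nets 24; the certificate nets 27 − 5 = 22. Talented stays.
Ordinary: no certificate nets 24; the certificate nets 27 − 11 = 16. Ordinary stays.
No type deviates, so pooling is sustained.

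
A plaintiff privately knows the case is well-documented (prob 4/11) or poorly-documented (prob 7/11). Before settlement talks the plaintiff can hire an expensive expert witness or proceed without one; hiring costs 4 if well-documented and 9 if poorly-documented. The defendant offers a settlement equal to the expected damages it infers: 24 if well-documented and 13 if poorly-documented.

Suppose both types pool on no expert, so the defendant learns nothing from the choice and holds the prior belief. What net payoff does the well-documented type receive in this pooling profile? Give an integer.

Pooled settlement = 4/11·24 + 7/11·13 = 17.
well-documented pays no cost for no expert, so net payoff = 17.

17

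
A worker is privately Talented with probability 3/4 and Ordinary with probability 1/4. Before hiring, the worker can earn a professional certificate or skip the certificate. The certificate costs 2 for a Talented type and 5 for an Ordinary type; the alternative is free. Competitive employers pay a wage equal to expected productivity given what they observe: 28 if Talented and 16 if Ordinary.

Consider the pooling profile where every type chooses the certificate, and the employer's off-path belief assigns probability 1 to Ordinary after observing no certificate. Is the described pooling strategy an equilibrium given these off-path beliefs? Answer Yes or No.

Yes

On path, the employer holds the prior and pays 3/4·28 + 1/4·16 = 25. Off path (no certificate), believing Ordinary, it pays 16.
Talented: the certificate nets 25 − 2 = 23; no certificate nets 16. Talented stays.
Ordinary: the certificate nets 25 − 5 = 20; no certificate nets 16. Ordinary stays.
No type deviates, so pooling is sustained.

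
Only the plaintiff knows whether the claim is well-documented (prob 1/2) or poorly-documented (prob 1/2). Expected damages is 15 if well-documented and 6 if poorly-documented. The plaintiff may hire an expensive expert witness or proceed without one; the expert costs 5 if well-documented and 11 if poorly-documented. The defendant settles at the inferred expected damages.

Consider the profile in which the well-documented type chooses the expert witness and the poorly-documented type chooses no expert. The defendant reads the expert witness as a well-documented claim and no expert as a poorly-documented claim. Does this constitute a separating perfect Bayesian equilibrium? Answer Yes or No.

Under these beliefs, the expert witness earns settlement 15 and no expert earns settlement 6.
well-documented: the expert witness nets 15 − 5 = 10; no expert nets 6. well-documented prefers the expert witness.
poorly-documented: the expert witness nets 15 − 11 = 4; no expert nets 6. poorly-documented prefers no expert.
Neither type deviates, so the separating profile is an equilibrium.

Yes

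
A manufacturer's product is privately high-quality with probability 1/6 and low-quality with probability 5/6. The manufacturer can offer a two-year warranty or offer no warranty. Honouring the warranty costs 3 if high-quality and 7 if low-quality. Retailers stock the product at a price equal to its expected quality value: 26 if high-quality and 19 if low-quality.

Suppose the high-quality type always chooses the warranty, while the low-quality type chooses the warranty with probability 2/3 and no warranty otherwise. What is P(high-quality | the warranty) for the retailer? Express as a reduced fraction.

P(the warranty) = (1/6)·1 + (5/6)·(2/3) = 13/18.
By Bayes' rule, P(high-quality | the warranty) = (1/6) / (13/18) = 3/13.

3/13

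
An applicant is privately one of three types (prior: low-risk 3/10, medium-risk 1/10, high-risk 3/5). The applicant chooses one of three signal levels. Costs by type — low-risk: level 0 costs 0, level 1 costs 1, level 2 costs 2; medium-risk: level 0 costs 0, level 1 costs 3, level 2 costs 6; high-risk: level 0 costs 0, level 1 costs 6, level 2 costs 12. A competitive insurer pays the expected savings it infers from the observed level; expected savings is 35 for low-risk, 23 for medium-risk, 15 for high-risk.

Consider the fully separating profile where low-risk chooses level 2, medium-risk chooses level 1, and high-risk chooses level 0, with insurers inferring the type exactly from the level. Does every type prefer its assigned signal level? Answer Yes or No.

No

Separating rebates: level 2 → 35, level 1 → 23, level 0 → 15.
low-risk (assigned level 2): level 0: 15 − 0 = 15; level 1: 23 − 1 = 22; level 2: 35 − 2 = 33. low-risk stays.
medium-risk (assigned level 1): level 0: 15 − 0 = 15; level 1: 23 − 3 = 20; level 2: 35 − 6 = 29. medium-risk prefers level 2.
high-risk (assigned level 0): level 0: 15 − 0 = 15; level 1: 23 − 6 = 17; level 2: 35 − 12 = 23. high-risk prefers level 2.
At least one type deviates; the separating profile fails.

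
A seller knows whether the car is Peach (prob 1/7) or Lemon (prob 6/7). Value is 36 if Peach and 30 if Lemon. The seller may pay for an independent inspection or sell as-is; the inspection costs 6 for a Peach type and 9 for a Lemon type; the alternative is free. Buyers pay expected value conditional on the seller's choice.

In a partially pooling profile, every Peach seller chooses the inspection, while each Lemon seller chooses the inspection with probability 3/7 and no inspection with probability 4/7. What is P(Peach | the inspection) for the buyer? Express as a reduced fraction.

P(the inspection) = (1/7)·1 + (6/7)·(3/7) = 25/49.
By Bayes' rule, P(Peach | the inspection) = (1/7) / (25/49) = 7/25.

7/25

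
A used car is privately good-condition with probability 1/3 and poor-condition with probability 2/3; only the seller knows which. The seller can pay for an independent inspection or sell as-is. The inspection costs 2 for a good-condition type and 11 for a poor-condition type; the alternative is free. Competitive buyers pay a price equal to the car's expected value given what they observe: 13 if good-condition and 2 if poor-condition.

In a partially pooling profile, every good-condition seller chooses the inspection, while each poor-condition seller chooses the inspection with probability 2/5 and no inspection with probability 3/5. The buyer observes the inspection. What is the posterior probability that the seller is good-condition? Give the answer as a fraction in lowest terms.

5/9

P(the inspection) = (1/3)·1 + (2/3)·(2/5) = 3/5.
By Bayes' rule, P(good-condition | the inspection) = (1/3) / (3/5) = 5/9.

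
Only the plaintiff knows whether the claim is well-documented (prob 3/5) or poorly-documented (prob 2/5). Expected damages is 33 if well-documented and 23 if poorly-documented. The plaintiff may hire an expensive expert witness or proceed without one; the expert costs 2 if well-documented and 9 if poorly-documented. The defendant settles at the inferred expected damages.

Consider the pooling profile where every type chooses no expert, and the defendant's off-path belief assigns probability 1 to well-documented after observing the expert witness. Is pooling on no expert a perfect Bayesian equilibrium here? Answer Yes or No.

On path, the defendant holds the prior and pays 3/5·33 + 2/5·23 = 29. Off path (the expert witness), believing well-documented, it pays 33.
well-documented: no expert nets 29; the expert witness nets 33 − 2 = 31. well-documented would deviate.
poorly-documented: no expert nets 29; the expert witness nets 33 − 9 = 24. poorly-documented stays.
A type deviates, so pooling fails.

No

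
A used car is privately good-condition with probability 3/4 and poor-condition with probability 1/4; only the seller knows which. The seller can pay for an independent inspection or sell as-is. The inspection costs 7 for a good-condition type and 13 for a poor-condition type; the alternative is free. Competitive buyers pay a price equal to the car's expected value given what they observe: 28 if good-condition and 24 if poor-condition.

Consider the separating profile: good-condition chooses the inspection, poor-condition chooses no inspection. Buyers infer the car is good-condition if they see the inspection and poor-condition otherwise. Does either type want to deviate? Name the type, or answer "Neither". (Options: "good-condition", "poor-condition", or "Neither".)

The inspection pays 28; no inspection pays 24.
good-condition: assigned the inspection, nets 28 − 7 = 21; deviating to no inspection nets 24.
poor-condition: assigned no inspection, nets 24; deviating to the inspection nets 28 − 13 = 15.
The good-condition type gains 3 by deviating.

good-condition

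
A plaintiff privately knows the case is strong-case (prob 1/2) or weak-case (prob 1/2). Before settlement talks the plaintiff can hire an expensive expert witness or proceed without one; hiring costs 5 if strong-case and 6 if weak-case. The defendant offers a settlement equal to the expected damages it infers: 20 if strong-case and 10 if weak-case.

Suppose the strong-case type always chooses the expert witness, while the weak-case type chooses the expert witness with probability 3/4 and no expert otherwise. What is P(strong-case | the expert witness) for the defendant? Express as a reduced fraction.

P(the expert witness) = (1/2)·1 + (1/2)·(3/4) = 7/8.
By Bayes' rule, P(strong-case | the expert witness) = (1/2) / (7/8) = 4/7.

4/7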